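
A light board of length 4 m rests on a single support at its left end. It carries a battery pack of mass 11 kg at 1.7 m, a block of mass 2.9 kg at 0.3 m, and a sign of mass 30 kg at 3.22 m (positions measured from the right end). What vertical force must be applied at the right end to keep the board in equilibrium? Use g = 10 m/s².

F ≈ 149 N

About the left end:
Battery pack: 11 × 10 = 110 N down at 1.7 m → arm 2.3 m, τ = 110 × 2.3 = 253 N·m clockwise.
Block: 2.9 × 10 = 29 N down at 0.3 m → arm 3.7 m, τ = 29 × 3.7 = 107.3 N·m clockwise.
Sign: 30 × 10 = 300 N down at 3.22 m → arm 0.78 m, τ = 300 × 0.78 = 234 N·m clockwise.
Net moment of the loads = 594.3 N·m clockwise.
The upward force F acts at the right end, arm 4 m, giving F × 4 counterclockwise.
Setting net torque to zero: F × 4 = 594.3 → F = 594.3 / 4 = 149 N.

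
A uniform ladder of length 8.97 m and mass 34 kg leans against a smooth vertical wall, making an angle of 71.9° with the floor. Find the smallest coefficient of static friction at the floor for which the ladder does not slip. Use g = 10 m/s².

Take moments about the foot of the ladder.
Ladder weight 34×10 = 340 N acts at 4.485 m along the ladder; its horizontal arm is 4.485·cos71.9° = 1.393 m → τ = 473.6 N·m clockwise.
Wall normal N acts horizontally at the top; its moment arm is the height L sinθ = 8.97·sin71.9° = 8.526 m, counterclockwise.
Balancing moments: N × 8.526 = 473.6, giving N = 55.55 N.
ΣFx = 0 ⇒ f = N_wall = 55.55 N. ΣFy = 0 ⇒ N_floor = 340 N.
μ_min = f / N_floor = 55.55 / 340 = 0.163.

μ_min ≈ 0.163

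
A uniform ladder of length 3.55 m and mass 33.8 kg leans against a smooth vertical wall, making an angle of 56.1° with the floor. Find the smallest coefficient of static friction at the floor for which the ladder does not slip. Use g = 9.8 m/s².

μ_min ≈ 0.336

Take moments about the foot of the ladder.
Ladder weight 33.8×9.8 = 331.2 N acts at 1.775 m along the ladder; its horizontal arm is 1.775·cos56.1° = 0.99 m → τ = 327.9 N·m clockwise.
Wall normal N acts horizontally at the top; its moment arm is the height L sinθ = 3.55·sin56.1° = 2.947 m, counterclockwise.
For rotational equilibrium, N × 2.947 = 327.9, so N = 111.3 N.
ΣFx = 0 ⇒ f = N_wall = 111.3 N. ΣFy = 0 ⇒ N_floor = 331.2 N.
μ_min = f / N_floor = 111.3 / 331.2 = 0.336.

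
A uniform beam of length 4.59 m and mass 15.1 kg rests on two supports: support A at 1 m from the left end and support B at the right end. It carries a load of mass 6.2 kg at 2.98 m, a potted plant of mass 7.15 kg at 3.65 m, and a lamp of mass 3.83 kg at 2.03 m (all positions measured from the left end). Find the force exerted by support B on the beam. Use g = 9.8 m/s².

R_B ≈ 149 N

Take moments about support A.
Beam weight: 15.1 × 9.8 = 148 N down at 2.295 m → arm 1.295 m, τ = 148 × 1.295 = 191.7 N·m clockwise.
Load: 6.2 × 9.8 = 60.76 N down at 2.98 m → arm 1.98 m, τ = 60.76 × 1.98 = 120.3 N·m clockwise.
Potted plant: 7.15 × 9.8 = 70.07 N down at 3.65 m → arm 2.65 m, τ = 70.07 × 2.65 = 185.7 N·m clockwise.
Lamp: 3.83 × 9.8 = 37.53 N down at 2.03 m → arm 1.03 m, τ = 37.53 × 1.03 = 38.66 N·m clockwise.
Net load moment about support A = 536.4 N·m clockwise.
Reaction R at support B is upward at 4.59 m, arm 3.59 m → moment R × 3.59 counterclockwise.
Setting net torque to zero: R × 3.59 = 536.4 → R = 149 N.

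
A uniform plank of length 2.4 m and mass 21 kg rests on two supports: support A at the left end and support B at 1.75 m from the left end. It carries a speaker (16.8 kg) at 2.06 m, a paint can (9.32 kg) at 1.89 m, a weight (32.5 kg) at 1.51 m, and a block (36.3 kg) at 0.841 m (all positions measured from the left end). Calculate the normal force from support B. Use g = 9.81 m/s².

Take moments about support A.
Beam weight: 21 × 9.81 = 206 N down at 1.2 m → arm 1.2 m, τ = 206 × 1.2 = 247.2 N·m clockwise.
Speaker: 16.8 × 9.81 = 164.8 N down at 2.06 m → arm 2.06 m, τ = 164.8 × 2.06 = 339.5 N·m clockwise.
Paint can: 9.32 × 9.81 = 91.43 N down at 1.89 m → arm 1.89 m, τ = 91.43 × 1.89 = 172.8 N·m clockwise.
Weight: 32.5 × 9.81 = 318.8 N down at 1.51 m → arm 1.51 m, τ = 318.8 × 1.51 = 481.4 N·m clockwise.
Block: 36.3 × 9.81 = 356.1 N down at 0.841 m → arm 0.841 m, τ = 356.1 × 0.841 = 299.5 N·m clockwise.
Net load moment about support A = 1540 N·m clockwise.
Reaction R at support B is upward at 1.75 m, arm 1.75 m → moment R × 1.75 counterclockwise.
Στ = 0 ⇒ R × 1.75 = 1540 ⇒ R = 880 N.

R_B ≈ 880 N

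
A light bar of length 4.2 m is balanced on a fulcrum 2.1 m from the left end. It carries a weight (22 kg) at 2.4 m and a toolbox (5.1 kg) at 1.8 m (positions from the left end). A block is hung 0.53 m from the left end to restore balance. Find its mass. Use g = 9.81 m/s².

About the fulcrum (at 2.1 m from the left end):
Weight: 22 × 9.81 = 215.8 N down at 2.4 m → arm 0.3 m, τ = 215.8 × 0.3 = 64.74 N·m clockwise.
Toolbox: 5.1 × 9.81 = 50.03 N down at 1.8 m → arm 0.3 m, τ = 50.03 × 0.3 = 15.01 N·m counterclockwise.
Net moment of known loads = 49.73 N·m clockwise.
An unknown mass m at 0.53 m has arm 1.57 m; its moment is m·g·1.57 counterclockwise.
Balancing moments: m × 9.81 × 1.57 = 49.73, giving m = 49.73 / (9.81 × 1.57) = 3.23 kg.

m ≈ 3.23 kg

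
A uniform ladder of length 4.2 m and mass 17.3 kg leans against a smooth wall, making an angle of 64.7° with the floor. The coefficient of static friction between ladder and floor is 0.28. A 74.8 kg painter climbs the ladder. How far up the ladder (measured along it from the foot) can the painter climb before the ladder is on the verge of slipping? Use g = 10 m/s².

Choose the foot of the ladder as the axis so the floor normal and friction both act there and drop out.
Ladder weight 17.3×10 = 173 N acts at 2.1 m along the ladder; its horizontal arm is 2.1·cos64.7° = 0.8975 m → τ = 155.3 N·m clockwise.
Painter weight 74.8×10 = 748 N at distance d → arm d·cos64.7° → τ = 748·d·0.4274 clockwise.
Wall normal N at the top has arm L sinθ = 3.797 m counterclockwise, so Στ = 0 gives N·3.797 = 155.3 + 319.7·d.
ΣFy = 0 ⇒ N_floor = 921 N, so the maximum friction is μ_s·N_floor = 0.28×921 = 257.9 N. ΣFx = 0 ⇒ N_wall = f, so at the slipping point N = 257.9 N.
Substituting: 257.9×3.797 = 155.3 + 319.7·d ⇒ d = (979.2 − 155.3) / 319.7 = 2.58 m.

d ≈ 2.58 m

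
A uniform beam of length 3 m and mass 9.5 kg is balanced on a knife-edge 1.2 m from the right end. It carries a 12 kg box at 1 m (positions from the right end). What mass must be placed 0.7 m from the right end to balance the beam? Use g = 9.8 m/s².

m ≈ 0.9 kg

About the knife-edge (at 1.2 m from the right end):
Beam weight: 9.5 × 9.8 = 93.1 N down at 1.5 m → arm 0.3 m, τ = 93.1 × 0.3 = 27.93 N·m counterclockwise.
Box: 12 × 9.8 = 117.6 N down at 1 m → arm 0.2 m, τ = 117.6 × 0.2 = 23.52 N·m clockwise.
Net moment of known loads = 4.41 N·m counterclockwise.
An unknown mass m at 0.7 m has arm 0.5 m; its moment is m·g·0.5 clockwise.
Στ = 0 ⇒ m × 9.8 × 0.5 = 4.41 ⇒ m = 4.41 / (9.8 × 0.5) = 0.9 kg.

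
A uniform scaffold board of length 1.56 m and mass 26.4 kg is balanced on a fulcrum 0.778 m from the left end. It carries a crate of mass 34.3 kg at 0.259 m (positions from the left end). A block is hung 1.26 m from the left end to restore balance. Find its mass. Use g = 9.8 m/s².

m ≈ 36.8 kg

Taking torques about the fulcrum (at 0.778 m from the left end):
Beam weight: 26.4 × 9.8 = 258.7 N down at 0.78 m → arm 0.002 m, τ = 258.7 × 0.002 = 0.5174 N·m clockwise.
Crate: 34.3 × 9.8 = 336.1 N down at 0.259 m → arm 0.519 m, τ = 336.1 × 0.519 = 174.4 N·m counterclockwise.
Net moment of known loads = 173.9 N·m counterclockwise.
An unknown mass m at 1.26 m has arm 0.482 m; its moment is m·g·0.482 clockwise.
Στ = 0 ⇒ m × 9.8 × 0.482 = 173.9 ⇒ m = 173.9 / (9.8 × 0.482) = 36.8 kg.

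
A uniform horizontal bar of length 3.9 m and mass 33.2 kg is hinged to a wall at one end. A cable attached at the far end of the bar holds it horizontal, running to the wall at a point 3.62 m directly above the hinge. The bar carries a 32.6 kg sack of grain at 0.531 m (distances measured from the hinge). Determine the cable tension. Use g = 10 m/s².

T ≈ 309 N

Take moments about the hinge.
Beam weight: 33.2 × 10 = 332 N down at 1.95 m → arm 1.95 m, τ = 332 × 1.95 = 647.4 N·m clockwise.
Sack of grain: 32.6 × 10 = 326 N down at 0.531 m → arm 0.531 m, τ = 326 × 0.531 = 173.1 N·m clockwise.
Total clockwise load moment = 820.5 N·m.
The cable tension T acts at 3.9 m; only its component perpendicular to the bar, T sinθ, produces torque. sinθ = h/√(h²+d²) = 3.62/√(3.62²+3.9²) = 0.6803.
Setting net torque to zero: T × 3.9 × 0.6803 = 820.5 → T = 820.5 / 2.653 = 309 N.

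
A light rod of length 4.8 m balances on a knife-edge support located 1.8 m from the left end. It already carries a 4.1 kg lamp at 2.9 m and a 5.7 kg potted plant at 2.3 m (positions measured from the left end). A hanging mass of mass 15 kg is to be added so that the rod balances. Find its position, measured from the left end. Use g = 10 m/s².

x ≈ 1.31 m from the left end

Choose the knife-edge support (at 1.8 m from the left end) as the axis so the support reaction has zero arm there.
Lamp: 4.1 × 10 = 41 N down at 2.9 m → arm 1.1 m, τ = 41 × 1.1 = 45.1 N·m clockwise.
Potted plant: 5.7 × 10 = 57 N down at 2.3 m → arm 0.5 m, τ = 57 × 0.5 = 28.5 N·m clockwise.
Net moment of existing loads = 73.6 N·m clockwise.
The hanging mass weighs 15 × 10 = 150 N and must supply an equal counterclockwise moment, so its lever arm about the knife-edge support is 73.6 / 150 = 0.491 m.
That puts it at 1.8 − 0.491 = 1.31 m from the left end.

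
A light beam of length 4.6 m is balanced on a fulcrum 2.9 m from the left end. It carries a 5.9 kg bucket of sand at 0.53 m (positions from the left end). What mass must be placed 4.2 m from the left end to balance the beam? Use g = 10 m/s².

Take moments about the fulcrum (at 2.9 m from the left end).
Bucket of sand: 5.9 × 10 = 59 N down at 0.53 m → arm 2.37 m, τ = 59 × 2.37 = 139.8 N·m counterclockwise.
Net moment of known loads = 139.8 N·m counterclockwise.
An unknown mass m at 4.2 m has arm 1.3 m; its moment is m·g·1.3 clockwise.
Στ = 0 ⇒ m × 10 × 1.3 = 139.8 ⇒ m = 139.8 / (10 × 1.3) = 10.8 kg.

m ≈ 10.8 kg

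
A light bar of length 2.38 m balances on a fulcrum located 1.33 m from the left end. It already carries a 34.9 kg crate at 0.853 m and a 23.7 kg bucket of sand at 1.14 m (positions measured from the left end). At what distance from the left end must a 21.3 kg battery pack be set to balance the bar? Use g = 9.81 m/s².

About the fulcrum (at 1.33 m from the left end):
Crate: 34.9 × 9.81 = 342.4 N down at 0.853 m → arm 0.477 m, τ = 342.4 × 0.477 = 163.3 N·m counterclockwise.
Bucket of sand: 23.7 × 9.81 = 232.5 N down at 1.14 m → arm 0.19 m, τ = 232.5 × 0.19 = 44.17 N·m counterclockwise.
Net moment of existing loads = 207.5 N·m counterclockwise.
The battery pack weighs 21.3 × 9.81 = 209 N and must supply an equal clockwise moment, so its lever arm about the fulcrum is 207.5 / 209 = 0.993 m.
That puts it at 1.33 + 0.993 = 2.32 m from the left end.

x ≈ 2.32 m from the left end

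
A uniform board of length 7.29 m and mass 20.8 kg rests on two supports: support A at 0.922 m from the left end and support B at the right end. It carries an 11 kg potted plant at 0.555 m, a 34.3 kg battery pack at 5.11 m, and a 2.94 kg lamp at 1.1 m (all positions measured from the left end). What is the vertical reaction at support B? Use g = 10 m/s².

Take moments about support A.
Beam weight: 20.8 × 10 = 208 N down at 3.645 m → arm 2.723 m, τ = 208 × 2.723 = 566.4 N·m clockwise.
Potted plant: 11 × 10 = 110 N down at 0.555 m → arm 0.367 m, τ = 110 × 0.367 = 40.37 N·m counterclockwise.
Battery pack: 34.3 × 10 = 343 N down at 5.11 m → arm 4.188 m, τ = 343 × 4.188 = 1436 N·m clockwise.
Lamp: 2.94 × 10 = 29.4 N down at 1.1 m → arm 0.178 m, τ = 29.4 × 0.178 = 5.233 N·m clockwise.
Net load moment about support A = 1967 N·m clockwise.
Reaction R at support B is upward at 7.29 m, arm 6.368 m → moment R × 6.368 counterclockwise.
Στ = 0 ⇒ R × 6.368 = 1967 ⇒ R = 309 N.

R_B ≈ 309 N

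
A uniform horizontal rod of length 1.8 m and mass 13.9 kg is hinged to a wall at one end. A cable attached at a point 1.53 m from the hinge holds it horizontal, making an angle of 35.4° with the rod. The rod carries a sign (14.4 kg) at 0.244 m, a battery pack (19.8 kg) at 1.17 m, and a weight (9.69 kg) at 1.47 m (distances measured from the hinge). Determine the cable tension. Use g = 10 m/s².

Taking torques about the hinge:
Beam weight: 13.9 × 10 = 139 N down at 0.9 m → arm 0.9 m, τ = 139 × 0.9 = 125.1 N·m clockwise.
Sign: 14.4 × 10 = 144 N down at 0.244 m → arm 0.244 m, τ = 144 × 0.244 = 35.14 N·m clockwise.
Battery pack: 19.8 × 10 = 198 N down at 1.17 m → arm 1.17 m, τ = 198 × 1.17 = 231.7 N·m clockwise.
Weight: 9.69 × 10 = 96.9 N down at 1.47 m → arm 1.47 m, τ = 96.9 × 1.47 = 142.4 N·m clockwise.
Total clockwise load moment = 534.3 N·m.
The cable tension T acts at 1.53 m; only its component perpendicular to the rod, T sinθ, produces torque. sin 35.4° = 0.5793.
Balancing moments: T × 1.53 × 0.5793 = 534.3, giving T = 534.3 / 0.8863 = 603 N.

T ≈ 603 N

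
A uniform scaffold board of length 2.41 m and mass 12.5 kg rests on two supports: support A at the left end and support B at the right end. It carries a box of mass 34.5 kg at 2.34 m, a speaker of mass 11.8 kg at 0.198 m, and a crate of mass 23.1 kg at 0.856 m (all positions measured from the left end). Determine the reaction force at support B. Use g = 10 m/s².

Take moments about support A.
Beam weight: 12.5 × 10 = 125 N down at 1.205 m → arm 1.205 m, τ = 125 × 1.205 = 150.6 N·m clockwise.
Box: 34.5 × 10 = 345 N down at 2.34 m → arm 2.34 m, τ = 345 × 2.34 = 807.3 N·m clockwise.
Speaker: 11.8 × 10 = 118 N down at 0.198 m → arm 0.198 m, τ = 118 × 0.198 = 23.36 N·m clockwise.
Crate: 23.1 × 10 = 231 N down at 0.856 m → arm 0.856 m, τ = 231 × 0.856 = 197.7 N·m clockwise.
Net load moment about support A = 1179 N·m clockwise.
Reaction R at support B is upward at 2.41 m, arm 2.41 m → moment R × 2.41 counterclockwise.
For rotational equilibrium, R × 2.41 = 1179, so R = 489 N.

R_B ≈ 489 N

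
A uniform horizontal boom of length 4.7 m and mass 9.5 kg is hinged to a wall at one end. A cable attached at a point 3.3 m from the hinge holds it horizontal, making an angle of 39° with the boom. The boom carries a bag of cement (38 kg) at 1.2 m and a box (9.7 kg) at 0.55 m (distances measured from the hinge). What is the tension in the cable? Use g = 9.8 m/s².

Taking torques about the hinge:
Beam weight: 9.5 × 9.8 = 93.1 N down at 2.35 m → arm 2.35 m, τ = 93.1 × 2.35 = 218.8 N·m clockwise.
Bag of cement: 38 × 9.8 = 372.4 N down at 1.2 m → arm 1.2 m, τ = 372.4 × 1.2 = 446.9 N·m clockwise.
Box: 9.7 × 9.8 = 95.06 N down at 0.55 m → arm 0.55 m, τ = 95.06 × 0.55 = 52.28 N·m clockwise.
Total clockwise load moment = 718 N·m.
The cable tension T acts at 3.3 m; only its component perpendicular to the boom, T sinθ, produces torque. sin 39° = 0.6293.
Balancing moments: T × 3.3 × 0.6293 = 718, giving T = 718 / 2.077 = 346 N.

T ≈ 346 N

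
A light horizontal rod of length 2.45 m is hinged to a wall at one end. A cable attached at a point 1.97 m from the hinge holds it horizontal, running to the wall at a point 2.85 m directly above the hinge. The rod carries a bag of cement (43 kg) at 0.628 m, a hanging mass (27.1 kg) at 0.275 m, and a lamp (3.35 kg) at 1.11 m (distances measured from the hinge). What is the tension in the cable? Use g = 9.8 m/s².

T ≈ 231 N

About the hinge:
Bag of cement: 43 × 9.8 = 421.4 N down at 0.628 m → arm 0.628 m, τ = 421.4 × 0.628 = 264.6 N·m clockwise.
Hanging mass: 27.1 × 9.8 = 265.6 N down at 0.275 m → arm 0.275 m, τ = 265.6 × 0.275 = 73.04 N·m clockwise.
Lamp: 3.35 × 9.8 = 32.83 N down at 1.11 m → arm 1.11 m, τ = 32.83 × 1.11 = 36.44 N·m clockwise.
Total clockwise load moment = 374.1 N·m.
The cable tension T acts at 1.97 m; only its component perpendicular to the rod, T sinθ, produces torque. sinθ = h/√(h²+d²) = 2.85/√(2.85²+1.97²) = 0.8226.
For rotational equilibrium, T × 1.97 × 0.8226 = 374.1, so T = 374.1 / 1.621 = 231 N.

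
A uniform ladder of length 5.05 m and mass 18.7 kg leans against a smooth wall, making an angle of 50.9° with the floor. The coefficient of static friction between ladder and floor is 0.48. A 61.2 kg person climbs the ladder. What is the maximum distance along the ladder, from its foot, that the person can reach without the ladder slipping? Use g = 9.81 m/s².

d ≈ 3.12 m

Choose the foot of the ladder as the axis so the floor normal and friction both act there and drop out.
Ladder weight 18.7×9.81 = 183.4 N acts at 2.525 m along the ladder; its horizontal arm is 2.525·cos50.9° = 1.592 m → τ = 292 N·m clockwise.
Person weight 61.2×9.81 = 600.4 N at distance d → arm d·cos50.9° → τ = 600.4·d·0.6307 clockwise.
Wall normal N at the top has arm L sinθ = 3.919 m counterclockwise, so Στ = 0 gives N·3.919 = 292 + 378.7·d.
ΣFy = 0 ⇒ N_floor = 783.8 N, so the maximum friction is μ_s·N_floor = 0.48×783.8 = 376.2 N. ΣFx = 0 ⇒ N_wall = f, so at the slipping point N = 376.2 N.
Substituting: 376.2×3.919 = 292 + 378.7·d ⇒ d = (1474 − 292) / 378.7 = 3.12 m.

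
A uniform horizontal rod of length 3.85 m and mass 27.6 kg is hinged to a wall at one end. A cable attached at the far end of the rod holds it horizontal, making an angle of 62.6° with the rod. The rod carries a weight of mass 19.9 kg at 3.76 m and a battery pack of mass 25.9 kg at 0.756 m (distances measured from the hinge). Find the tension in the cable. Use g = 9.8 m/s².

T ≈ 423 N

Choose the hinge as the axis so the unknown hinge reaction has zero arm there.
Beam weight: 27.6 × 9.8 = 270.5 N down at 1.925 m → arm 1.925 m, τ = 270.5 × 1.925 = 520.7 N·m clockwise.
Weight: 19.9 × 9.8 = 195 N down at 3.76 m → arm 3.76 m, τ = 195 × 3.76 = 733.2 N·m clockwise.
Battery pack: 25.9 × 9.8 = 253.8 N down at 0.756 m → arm 0.756 m, τ = 253.8 × 0.756 = 191.9 N·m clockwise.
Total clockwise load moment = 1446 N·m.
The cable tension T acts at 3.85 m; only its component perpendicular to the rod, T sinθ, produces torque. sin 62.6° = 0.8878.
Στ = 0 ⇒ T × 3.85 × 0.8878 = 1446 ⇒ T = 1446 / 3.418 = 423 N.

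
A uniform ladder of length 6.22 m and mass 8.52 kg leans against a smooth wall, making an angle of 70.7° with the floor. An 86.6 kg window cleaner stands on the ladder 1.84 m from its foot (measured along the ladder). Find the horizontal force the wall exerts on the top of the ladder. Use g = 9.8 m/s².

Choose the foot of the ladder as the axis so the floor normal and friction both act there and drop out.
Ladder weight 8.52×9.8 = 83.5 N acts at 3.11 m along the ladder; its horizontal arm is 3.11·cos70.7° = 1.028 m → τ = 85.84 N·m clockwise.
Window cleaner: 86.6×9.8 = 848.7 N at 1.84 m → arm 0.6081 m → τ = 516.1 N·m clockwise.
Wall normal N acts horizontally at the top; its moment arm is the height L sinθ = 6.22·sin70.7° = 5.87 m, counterclockwise.
Στ = 0 ⇒ N × 5.87 = 601.9 ⇒ N = 103 N.

N_wall ≈ 103 N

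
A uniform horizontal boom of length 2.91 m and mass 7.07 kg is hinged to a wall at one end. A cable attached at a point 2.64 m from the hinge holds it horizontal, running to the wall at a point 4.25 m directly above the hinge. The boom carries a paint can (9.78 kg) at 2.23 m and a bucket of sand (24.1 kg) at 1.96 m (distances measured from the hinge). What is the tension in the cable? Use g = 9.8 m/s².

About the hinge:
Beam weight: 7.07 × 9.8 = 69.29 N down at 1.455 m → arm 1.455 m, τ = 69.29 × 1.455 = 100.8 N·m clockwise.
Paint can: 9.78 × 9.8 = 95.84 N down at 2.23 m → arm 2.23 m, τ = 95.84 × 2.23 = 213.7 N·m clockwise.
Bucket of sand: 24.1 × 9.8 = 236.2 N down at 1.96 m → arm 1.96 m, τ = 236.2 × 1.96 = 463 N·m clockwise.
Total clockwise load moment = 777.5 N·m.
The cable tension T acts at 2.64 m; only its component perpendicular to the boom, T sinθ, produces torque. sinθ = h/√(h²+d²) = 4.25/√(4.25²+2.64²) = 0.8495.
Setting net torque to zero: T × 2.64 × 0.8495 = 777.5 → T = 777.5 / 2.243 = 347 N.

T ≈ 347 N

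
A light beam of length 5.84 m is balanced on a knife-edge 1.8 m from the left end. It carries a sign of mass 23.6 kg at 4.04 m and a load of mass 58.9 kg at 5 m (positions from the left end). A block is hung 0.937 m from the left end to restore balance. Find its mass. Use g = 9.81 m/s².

m ≈ 280 kg

About the knife-edge (at 1.8 m from the left end):
Sign: 23.6 × 9.81 = 231.5 N down at 4.04 m → arm 2.24 m, τ = 231.5 × 2.24 = 518.6 N·m clockwise.
Load: 58.9 × 9.81 = 577.8 N down at 5 m → arm 3.2 m, τ = 577.8 × 3.2 = 1849 N·m clockwise.
Net moment of known loads = 2368 N·m clockwise.
An unknown mass m at 0.937 m has arm 0.863 m; its moment is m·g·0.863 counterclockwise.
For rotational equilibrium, m × 9.81 × 0.863 = 2368, so m = 2368 / (9.81 × 0.863) = 280 kg.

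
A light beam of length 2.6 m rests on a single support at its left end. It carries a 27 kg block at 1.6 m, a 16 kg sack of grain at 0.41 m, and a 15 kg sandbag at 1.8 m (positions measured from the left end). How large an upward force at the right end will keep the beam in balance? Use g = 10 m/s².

Sum moments about the left end (the unknown pivot reaction has zero arm there).
Block: 27 × 10 = 270 N down at 1.6 m → arm 1.6 m, τ = 270 × 1.6 = 432 N·m clockwise.
Sack of grain: 16 × 10 = 160 N down at 0.41 m → arm 0.41 m, τ = 160 × 0.41 = 65.6 N·m clockwise.
Sandbag: 15 × 10 = 150 N down at 1.8 m → arm 1.8 m, τ = 150 × 1.8 = 270 N·m clockwise.
Net moment of the loads = 767.6 N·m clockwise.
The upward force F acts at the right end, arm 2.6 m, giving F × 2.6 counterclockwise.
Στ = 0 ⇒ F × 2.6 = 767.6 ⇒ F = 767.6 / 2.6 = 295 N.

F ≈ 295 N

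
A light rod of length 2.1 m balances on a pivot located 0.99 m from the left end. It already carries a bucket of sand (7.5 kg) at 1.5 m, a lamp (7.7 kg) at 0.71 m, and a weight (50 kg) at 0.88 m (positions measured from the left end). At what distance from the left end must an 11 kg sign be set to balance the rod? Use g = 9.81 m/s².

x ≈ 1.34 m from the left end

About the pivot (at 0.99 m from the left end):
Bucket of sand: 7.5 × 9.81 = 73.58 N down at 1.5 m → arm 0.51 m, τ = 73.58 × 0.51 = 37.53 N·m clockwise.
Lamp: 7.7 × 9.81 = 75.54 N down at 0.71 m → arm 0.28 m, τ = 75.54 × 0.28 = 21.15 N·m counterclockwise.
Weight: 50 × 9.81 = 490.5 N down at 0.88 m → arm 0.11 m, τ = 490.5 × 0.11 = 53.95 N·m counterclockwise.
Net moment of existing loads = 37.57 N·m counterclockwise.
The sign weighs 11 × 9.81 = 107.9 N and must supply an equal clockwise moment, so its lever arm about the pivot is 37.57 / 107.9 = 0.348 m.
That puts it at 0.99 + 0.348 = 1.34 m from the left end.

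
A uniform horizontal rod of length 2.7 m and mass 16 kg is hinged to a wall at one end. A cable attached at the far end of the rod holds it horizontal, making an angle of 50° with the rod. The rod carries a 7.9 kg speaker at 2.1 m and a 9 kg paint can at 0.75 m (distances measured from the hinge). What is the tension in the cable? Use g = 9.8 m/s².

Take moments about the hinge.
Beam weight: 16 × 9.8 = 156.8 N down at 1.35 m → arm 1.35 m, τ = 156.8 × 1.35 = 211.7 N·m clockwise.
Speaker: 7.9 × 9.8 = 77.42 N down at 2.1 m → arm 2.1 m, τ = 77.42 × 2.1 = 162.6 N·m clockwise.
Paint can: 9 × 9.8 = 88.2 N down at 0.75 m → arm 0.75 m, τ = 88.2 × 0.75 = 66.15 N·m clockwise.
Total clockwise load moment = 440.4 N·m.
The cable tension T acts at 2.7 m; only its component perpendicular to the rod, T sinθ, produces torque. sin 50° = 0.766.
Balancing moments: T × 2.7 × 0.766 = 440.4, giving T = 440.4 / 2.068 = 213 N.

T ≈ 213 N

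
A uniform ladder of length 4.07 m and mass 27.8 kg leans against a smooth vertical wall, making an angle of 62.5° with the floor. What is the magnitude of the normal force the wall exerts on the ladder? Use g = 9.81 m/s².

Choose the foot of the ladder as the axis so the floor normal and friction both act there and drop out.
Ladder weight 27.8×9.81 = 272.7 N acts at 2.035 m along the ladder; its horizontal arm is 2.035·cos62.5° = 0.9397 m → τ = 256.3 N·m clockwise.
Wall normal N acts horizontally at the top; its moment arm is the height L sinθ = 4.07·sin62.5° = 3.61 m, counterclockwise.
Setting net torque to zero: N × 3.61 = 256.3 → N = 71 N.

N_wall ≈ 71 N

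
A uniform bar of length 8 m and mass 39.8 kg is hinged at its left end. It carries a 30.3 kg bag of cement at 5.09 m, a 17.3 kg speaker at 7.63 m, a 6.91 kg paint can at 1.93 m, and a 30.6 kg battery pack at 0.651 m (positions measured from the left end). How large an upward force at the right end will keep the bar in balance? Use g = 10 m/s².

F ≈ 598 N

About the left end:
Beam weight: 39.8 × 10 = 398 N down at 4 m → arm 4 m, τ = 398 × 4 = 1592 N·m clockwise.
Bag of cement: 30.3 × 10 = 303 N down at 5.09 m → arm 5.09 m, τ = 303 × 5.09 = 1542 N·m clockwise.
Speaker: 17.3 × 10 = 173 N down at 7.63 m → arm 7.63 m, τ = 173 × 7.63 = 1320 N·m clockwise.
Paint can: 6.91 × 10 = 69.1 N down at 1.93 m → arm 1.93 m, τ = 69.1 × 1.93 = 133.4 N·m clockwise.
Battery pack: 30.6 × 10 = 306 N down at 0.651 m → arm 0.651 m, τ = 306 × 0.651 = 199.2 N·m clockwise.
Net moment of the loads = 4787 N·m clockwise.
The upward force F acts at the right end, arm 8 m, giving F × 8 counterclockwise.
Setting net torque to zero: F × 8 = 4787 → F = 4787 / 8 = 598 N.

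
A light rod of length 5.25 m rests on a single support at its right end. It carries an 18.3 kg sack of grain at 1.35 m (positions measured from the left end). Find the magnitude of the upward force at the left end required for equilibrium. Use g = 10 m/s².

About the right end:
Sack of grain: 18.3 × 10 = 183 N down at 1.35 m → arm 3.9 m, τ = 183 × 3.9 = 713.7 N·m counterclockwise.
Net moment of the loads = 713.7 N·m counterclockwise.
The upward force F acts at the left end, arm 5.25 m, giving F × 5.25 clockwise.
For rotational equilibrium, F × 5.25 = 713.7, so F = 713.7 / 5.25 = 136 N.

F ≈ 136 N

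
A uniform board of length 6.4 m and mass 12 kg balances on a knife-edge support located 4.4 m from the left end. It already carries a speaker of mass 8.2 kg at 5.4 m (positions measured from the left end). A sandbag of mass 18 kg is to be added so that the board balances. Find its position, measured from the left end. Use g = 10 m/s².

Taking torques about the knife-edge support (at 4.4 m from the left end):
Beam weight: 12 × 10 = 120 N down at 3.2 m → arm 1.2 m, τ = 120 × 1.2 = 144 N·m counterclockwise.
Speaker: 8.2 × 10 = 82 N down at 5.4 m → arm 1 m, τ = 82 × 1 = 82 N·m clockwise.
Net moment of existing loads = 62 N·m counterclockwise.
The sandbag weighs 18 × 10 = 180 N and must supply an equal clockwise moment, so its lever arm about the knife-edge support is 62 / 180 = 0.344 m.
That puts it at 4.4 + 0.344 = 4.74 m from the left end.

x ≈ 4.74 m from the left end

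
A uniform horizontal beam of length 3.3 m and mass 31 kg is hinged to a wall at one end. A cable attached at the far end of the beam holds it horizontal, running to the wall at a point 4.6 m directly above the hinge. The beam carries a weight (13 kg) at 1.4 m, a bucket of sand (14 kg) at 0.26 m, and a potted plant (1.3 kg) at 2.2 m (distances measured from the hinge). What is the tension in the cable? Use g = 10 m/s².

T ≈ 283 N

About the hinge:
Beam weight: 31 × 10 = 310 N down at 1.65 m → arm 1.65 m, τ = 310 × 1.65 = 511.5 N·m clockwise.
Weight: 13 × 10 = 130 N down at 1.4 m → arm 1.4 m, τ = 130 × 1.4 = 182 N·m clockwise.
Bucket of sand: 14 × 10 = 140 N down at 0.26 m → arm 0.26 m, τ = 140 × 0.26 = 36.4 N·m clockwise.
Potted plant: 1.3 × 10 = 13 N down at 2.2 m → arm 2.2 m, τ = 13 × 2.2 = 28.6 N·m clockwise.
Total clockwise load moment = 758.5 N·m.
The cable tension T acts at 3.3 m; only its component perpendicular to the beam, T sinθ, produces torque. sinθ = h/√(h²+d²) = 4.6/√(4.6²+3.3²) = 0.8125.
Setting net torque to zero: T × 3.3 × 0.8125 = 758.5 → T = 758.5 / 2.681 = 283 N.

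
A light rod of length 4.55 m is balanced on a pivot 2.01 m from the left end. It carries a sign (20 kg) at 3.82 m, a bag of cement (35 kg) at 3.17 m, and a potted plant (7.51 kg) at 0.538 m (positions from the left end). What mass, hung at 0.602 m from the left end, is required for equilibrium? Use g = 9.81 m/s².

m ≈ 46.7 kg

Choose the pivot (at 2.01 m from the left end) as the axis so the support reaction has zero arm there.
Sign: 20 × 9.81 = 196.2 N down at 3.82 m → arm 1.81 m, τ = 196.2 × 1.81 = 355.1 N·m clockwise.
Bag of cement: 35 × 9.81 = 343.4 N down at 3.17 m → arm 1.16 m, τ = 343.4 × 1.16 = 398.3 N·m clockwise.
Potted plant: 7.51 × 9.81 = 73.67 N down at 0.538 m → arm 1.472 m, τ = 73.67 × 1.472 = 108.4 N·m counterclockwise.
Net moment of known loads = 645 N·m clockwise.
An unknown mass m at 0.602 m has arm 1.408 m; its moment is m·g·1.408 counterclockwise.
Setting net torque to zero: m × 9.81 × 1.408 = 645 → m = 645 / (9.81 × 1.408) = 46.7 kg.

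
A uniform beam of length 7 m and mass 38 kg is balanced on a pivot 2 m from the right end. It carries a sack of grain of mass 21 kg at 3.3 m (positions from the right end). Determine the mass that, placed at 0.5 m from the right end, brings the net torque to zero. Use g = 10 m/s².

m ≈ 56.2 kg

Sum moments about the pivot (at 2 m from the right end) (the support reaction has zero arm there).
Beam weight: 38 × 10 = 380 N down at 3.5 m → arm 1.5 m, τ = 380 × 1.5 = 570 N·m counterclockwise.
Sack of grain: 21 × 10 = 210 N down at 3.3 m → arm 1.3 m, τ = 210 × 1.3 = 273 N·m counterclockwise.
Net moment of known loads = 843 N·m counterclockwise.
An unknown mass m at 0.5 m has arm 1.5 m; its moment is m·g·1.5 clockwise.
Setting net torque to zero: m × 10 × 1.5 = 843 → m = 843 / (10 × 1.5) = 56.2 kg.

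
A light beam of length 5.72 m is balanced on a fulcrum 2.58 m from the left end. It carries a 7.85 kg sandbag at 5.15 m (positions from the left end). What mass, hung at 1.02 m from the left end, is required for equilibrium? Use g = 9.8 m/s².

Take moments about the fulcrum (at 2.58 m from the left end).
Sandbag: 7.85 × 9.8 = 76.93 N down at 5.15 m → arm 2.57 m, τ = 76.93 × 2.57 = 197.7 N·m clockwise.
Net moment of known loads = 197.7 N·m clockwise.
An unknown mass m at 1.02 m has arm 1.56 m; its moment is m·g·1.56 counterclockwise.
For rotational equilibrium, m × 9.8 × 1.56 = 197.7, so m = 197.7 / (9.8 × 1.56) = 12.9 kg.

m ≈ 12.9 kg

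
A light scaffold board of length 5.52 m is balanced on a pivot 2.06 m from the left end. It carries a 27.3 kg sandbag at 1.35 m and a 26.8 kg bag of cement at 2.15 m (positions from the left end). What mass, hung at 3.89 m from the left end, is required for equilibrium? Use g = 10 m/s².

Sum moments about the pivot (at 2.06 m from the left end) (the support reaction has zero arm there).
Sandbag: 27.3 × 10 = 273 N down at 1.35 m → arm 0.71 m, τ = 273 × 0.71 = 193.8 N·m counterclockwise.
Bag of cement: 26.8 × 10 = 268 N down at 2.15 m → arm 0.09 m, τ = 268 × 0.09 = 24.12 N·m clockwise.
Net moment of known loads = 169.7 N·m counterclockwise.
An unknown mass m at 3.89 m has arm 1.83 m; its moment is m·g·1.83 clockwise.
Setting net torque to zero: m × 10 × 1.83 = 169.7 → m = 169.7 / (10 × 1.83) = 9.27 kg.

m ≈ 9.27 kg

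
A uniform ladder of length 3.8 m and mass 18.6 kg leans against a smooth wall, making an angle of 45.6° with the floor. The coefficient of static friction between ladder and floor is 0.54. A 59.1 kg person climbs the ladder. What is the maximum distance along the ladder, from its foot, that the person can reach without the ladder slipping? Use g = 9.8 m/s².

About the foot of the ladder:
Ladder weight 18.6×9.8 = 182.3 N acts at 1.9 m along the ladder; its horizontal arm is 1.9·cos45.6° = 1.329 m → τ = 242.3 N·m clockwise.
Person weight 59.1×9.8 = 579.2 N at distance d → arm d·cos45.6° → τ = 579.2·d·0.6997 clockwise.
Wall normal N at the top has arm L sinθ = 2.715 m counterclockwise, so Στ = 0 gives N·2.715 = 242.3 + 405.3·d.
ΣFy = 0 ⇒ N_floor = 761.5 N, so the maximum friction is μ_s·N_floor = 0.54×761.5 = 411.2 N. ΣFx = 0 ⇒ N_wall = f, so at the slipping point N = 411.2 N.
Substituting: 411.2×2.715 = 242.3 + 405.3·d ⇒ d = (1116 − 242.3) / 405.3 = 2.16 m.

d ≈ 2.16 m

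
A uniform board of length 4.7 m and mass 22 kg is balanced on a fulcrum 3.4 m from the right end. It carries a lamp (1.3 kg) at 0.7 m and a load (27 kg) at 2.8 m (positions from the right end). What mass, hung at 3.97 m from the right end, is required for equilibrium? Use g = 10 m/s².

Taking torques about the fulcrum (at 3.4 m from the right end):
Beam weight: 22 × 10 = 220 N down at 2.35 m → arm 1.05 m, τ = 220 × 1.05 = 231 N·m clockwise.
Lamp: 1.3 × 10 = 13 N down at 0.7 m → arm 2.7 m, τ = 13 × 2.7 = 35.1 N·m clockwise.
Load: 27 × 10 = 270 N down at 2.8 m → arm 0.6 m, τ = 270 × 0.6 = 162 N·m clockwise.
Net moment of known loads = 428.1 N·m clockwise.
An unknown mass m at 3.97 m has arm 0.57 m; its moment is m·g·0.57 counterclockwise.
Balancing moments: m × 10 × 0.57 = 428.1, giving m = 428.1 / (10 × 0.57) = 75.1 kg.

m ≈ 75.1 kg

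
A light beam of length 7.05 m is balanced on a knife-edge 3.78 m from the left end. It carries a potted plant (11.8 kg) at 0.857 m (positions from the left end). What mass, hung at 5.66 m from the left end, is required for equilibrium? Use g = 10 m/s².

m ≈ 18.3 kg

Taking torques about the knife-edge (at 3.78 m from the left end):
Potted plant: 11.8 × 10 = 118 N down at 0.857 m → arm 2.923 m, τ = 118 × 2.923 = 344.9 N·m counterclockwise.
Net moment of known loads = 344.9 N·m counterclockwise.
An unknown mass m at 5.66 m has arm 1.88 m; its moment is m·g·1.88 clockwise.
Balancing moments: m × 10 × 1.88 = 344.9, giving m = 344.9 / (10 × 1.88) = 18.3 kg.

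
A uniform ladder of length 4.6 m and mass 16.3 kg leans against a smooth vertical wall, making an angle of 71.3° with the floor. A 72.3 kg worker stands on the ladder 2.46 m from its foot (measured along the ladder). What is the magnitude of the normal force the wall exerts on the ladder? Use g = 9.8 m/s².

N_wall ≈ 155 N

About the foot of the ladder:
Ladder weight 16.3×9.8 = 159.7 N acts at 2.3 m along the ladder; its horizontal arm is 2.3·cos71.3° = 0.7374 m → τ = 117.8 N·m clockwise.
Worker: 72.3×9.8 = 708.5 N at 2.46 m → arm 0.7887 m → τ = 558.8 N·m clockwise.
Wall normal N acts horizontally at the top; its moment arm is the height L sinθ = 4.6·sin71.3° = 4.357 m, counterclockwise.
For rotational equilibrium, N × 4.357 = 676.6, so N = 155 N.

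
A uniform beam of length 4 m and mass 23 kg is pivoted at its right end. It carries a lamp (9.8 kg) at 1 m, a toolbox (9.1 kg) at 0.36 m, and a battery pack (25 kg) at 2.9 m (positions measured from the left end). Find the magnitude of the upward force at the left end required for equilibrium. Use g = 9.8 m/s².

Taking torques about the right end:
Beam weight: 23 × 9.8 = 225.4 N down at 2 m → arm 2 m, τ = 225.4 × 2 = 450.8 N·m counterclockwise.
Lamp: 9.8 × 9.8 = 96.04 N down at 1 m → arm 3 m, τ = 96.04 × 3 = 288.1 N·m counterclockwise.
Toolbox: 9.1 × 9.8 = 89.18 N down at 0.36 m → arm 3.64 m, τ = 89.18 × 3.64 = 324.6 N·m counterclockwise.
Battery pack: 25 × 9.8 = 245 N down at 2.9 m → arm 1.1 m, τ = 245 × 1.1 = 269.5 N·m counterclockwise.
Net moment of the loads = 1333 N·m counterclockwise.
The upward force F acts at the left end, arm 4 m, giving F × 4 clockwise.
Setting net torque to zero: F × 4 = 1333 → F = 1333 / 4 = 333 N.

F ≈ 333 N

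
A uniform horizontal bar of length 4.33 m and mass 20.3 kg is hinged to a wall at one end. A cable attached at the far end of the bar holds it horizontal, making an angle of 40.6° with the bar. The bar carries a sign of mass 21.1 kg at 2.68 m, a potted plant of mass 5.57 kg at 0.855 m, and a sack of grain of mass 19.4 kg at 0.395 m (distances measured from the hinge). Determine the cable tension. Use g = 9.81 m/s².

T ≈ 393 N

Choose the hinge as the axis so the unknown hinge reaction has zero arm there.
Beam weight: 20.3 × 9.81 = 199.1 N down at 2.165 m → arm 2.165 m, τ = 199.1 × 2.165 = 431.1 N·m clockwise.
Sign: 21.1 × 9.81 = 207 N down at 2.68 m → arm 2.68 m, τ = 207 × 2.68 = 554.8 N·m clockwise.
Potted plant: 5.57 × 9.81 = 54.64 N down at 0.855 m → arm 0.855 m, τ = 54.64 × 0.855 = 46.72 N·m clockwise.
Sack of grain: 19.4 × 9.81 = 190.3 N down at 0.395 m → arm 0.395 m, τ = 190.3 × 0.395 = 75.17 N·m clockwise.
Total clockwise load moment = 1108 N·m.
The cable tension T acts at 4.33 m; only its component perpendicular to the bar, T sinθ, produces torque. sin 40.6° = 0.6508.
For rotational equilibrium, T × 4.33 × 0.6508 = 1108, so T = 1108 / 2.818 = 393 N.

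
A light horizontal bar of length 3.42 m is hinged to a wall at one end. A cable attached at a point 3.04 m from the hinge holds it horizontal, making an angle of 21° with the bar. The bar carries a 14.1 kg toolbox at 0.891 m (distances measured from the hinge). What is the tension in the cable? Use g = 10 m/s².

T ≈ 115 N

Taking torques about the hinge:
Toolbox: 14.1 × 10 = 141 N down at 0.891 m → arm 0.891 m, τ = 141 × 0.891 = 125.6 N·m clockwise.
Total clockwise load moment = 125.6 N·m.
The cable tension T acts at 3.04 m; only its component perpendicular to the bar, T sinθ, produces torque. sin 21° = 0.3584.
Setting net torque to zero: T × 3.04 × 0.3584 = 125.6 → T = 125.6 / 1.09 = 115 N.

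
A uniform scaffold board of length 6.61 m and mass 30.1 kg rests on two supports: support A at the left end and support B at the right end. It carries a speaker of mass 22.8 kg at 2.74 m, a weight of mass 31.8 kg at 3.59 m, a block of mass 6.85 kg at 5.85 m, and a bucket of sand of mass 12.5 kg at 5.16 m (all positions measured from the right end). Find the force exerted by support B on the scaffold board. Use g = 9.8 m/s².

R_B ≈ 455 N

Choose support A as the axis so its reaction then has zero moment arm.
Beam weight: 30.1 × 9.8 = 295 N down at 3.305 m → arm 3.305 m, τ = 295 × 3.305 = 975 N·m clockwise.
Speaker: 22.8 × 9.8 = 223.4 N down at 2.74 m → arm 3.87 m, τ = 223.4 × 3.87 = 864.6 N·m clockwise.
Weight: 31.8 × 9.8 = 311.6 N down at 3.59 m → arm 3.02 m, τ = 311.6 × 3.02 = 941 N·m clockwise.
Block: 6.85 × 9.8 = 67.13 N down at 5.85 m → arm 0.76 m, τ = 67.13 × 0.76 = 51.02 N·m clockwise.
Bucket of sand: 12.5 × 9.8 = 122.5 N down at 5.16 m → arm 1.45 m, τ = 122.5 × 1.45 = 177.6 N·m clockwise.
Net load moment about support A = 3009 N·m clockwise.
Reaction R at support B is upward at 0 m, arm 6.61 m → moment R × 6.61 counterclockwise.
For rotational equilibrium, R × 6.61 = 3009, so R = 455 N.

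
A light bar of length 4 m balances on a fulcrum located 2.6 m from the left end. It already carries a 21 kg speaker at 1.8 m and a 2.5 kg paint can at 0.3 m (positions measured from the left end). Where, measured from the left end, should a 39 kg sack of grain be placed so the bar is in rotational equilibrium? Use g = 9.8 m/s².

About the fulcrum (at 2.6 m from the left end):
Speaker: 21 × 9.8 = 205.8 N down at 1.8 m → arm 0.8 m, τ = 205.8 × 0.8 = 164.6 N·m counterclockwise.
Paint can: 2.5 × 9.8 = 24.5 N down at 0.3 m → arm 2.3 m, τ = 24.5 × 2.3 = 56.35 N·m counterclockwise.
Net moment of existing loads = 220.9 N·m counterclockwise.
The sack of grain weighs 39 × 9.8 = 382.2 N and must supply an equal clockwise moment, so its lever arm about the fulcrum is 220.9 / 382.2 = 0.578 m.
That puts it at 2.6 + 0.578 = 3.18 m from the left end.

x ≈ 3.18 m from the left end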